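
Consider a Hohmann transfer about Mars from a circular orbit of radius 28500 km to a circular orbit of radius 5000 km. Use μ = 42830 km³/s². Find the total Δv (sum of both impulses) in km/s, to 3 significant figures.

Δv = 1.45 km/s

The Hohmann ellipse has a_t = (r₁ + r₂)/2 = 16750 km.
At r₁ the circular-orbit speed is v₁ = √(μ/r₁) = 1.2259 km/s.
On the transfer ellipse at r₁, vis-viva gives v_a = √[μ(2/r₁ − 1/a_t)] = 0.66978 km/s.
First burn Δv₁ = |v_a − v₁| = 0.5561 km/s.
Circular speed at r₂: v₂ = √(μ/r₂) = 2.9268 km/s.
Transfer-orbit speed at r₂: v_p = √[μ(2/r₂ − 1/a_t)] = 3.8177 km/s.
Second burn Δv₂ = |v₂ − v_p| = 0.8909 km/s.
Δv = Δv₁ + Δv₂ = 0.5561 + 0.8909 = 1.447 km/s.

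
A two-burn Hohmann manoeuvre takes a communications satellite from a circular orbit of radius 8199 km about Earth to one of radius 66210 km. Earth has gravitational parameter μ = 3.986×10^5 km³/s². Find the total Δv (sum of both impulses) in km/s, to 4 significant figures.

Δv = 3.631 km/s

The Hohmann ellipse has a_t = (r₁ + r₂)/2 = 37204.5 km.
Circular speed at r₁: v₁ = √(μ/r₁) = √(3.986×10^5/8199) = 6.972 km/s.
On the transfer ellipse at r₁, v² = μ(2/r − 1/a) gives v_p = √[μ(2/r₁ − 1/a_t)] = 9.301 km/s.
First burn Δv₁ = |v_p − v₁| = 2.329 km/s.
At r₂, v₂ = √(μ/r₂) = 2.454 km/s.
Transfer-orbit speed at r₂: v_a = √[μ(2/r₂ − 1/a_t)] = 1.152 km/s.
Second burn Δv₂ = |v₂ − v_a| = 1.302 km/s.
Total Δv = Δv₁ + Δv₂ = 3.631 km/s.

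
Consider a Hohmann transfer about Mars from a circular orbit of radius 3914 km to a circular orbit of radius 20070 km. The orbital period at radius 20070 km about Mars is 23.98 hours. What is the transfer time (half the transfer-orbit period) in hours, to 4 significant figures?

t = 5.538 hours

From Kepler's third law T² = 4π²r³/μ at r = 20070 km, T = 23.98 hours = 23.98 × 3600 s = 86328 s: μ = 4π²r³/T² = 42825.1 km³/s².
The Hohmann ellipse has a_t = (r₁ + r₂)/2 = 11992 km.
Transfer time t = π√(a_t³/μ) = π√((11992)³ / 42825.1) = 19936 s.
Converting: 19936 s ÷ 3600 s/hour = 5.538 hours.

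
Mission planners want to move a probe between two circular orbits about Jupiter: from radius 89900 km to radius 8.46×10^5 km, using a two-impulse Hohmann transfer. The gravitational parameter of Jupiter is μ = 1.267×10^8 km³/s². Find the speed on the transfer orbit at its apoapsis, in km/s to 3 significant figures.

Semi-major axis of the transfer orbit: a_t = (89900 + 8.460×10^5)/2 = 4.6795×10^5 km.
At apoapsis, r = 8.460×10^5 km.
Applying v² = μ(2/r − 1/a_t): v = 5.364 km/s.

v = 5.36 km/s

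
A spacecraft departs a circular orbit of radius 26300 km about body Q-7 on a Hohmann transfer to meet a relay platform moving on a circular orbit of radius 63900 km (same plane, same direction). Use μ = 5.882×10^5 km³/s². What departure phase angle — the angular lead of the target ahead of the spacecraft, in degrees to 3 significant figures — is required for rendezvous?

The Hohmann ellipse has a_t = (r₁ + r₂)/2 = 45100 km.
The half-period of the transfer ellipse is t = π√(a_t³/μ) = 39230 s.
Target angular speed ω₂ = √(μ/r₂³) = 4.748×10^-5 rad/s.
Angle swept by the target during transfer: ω₂·t = 1.863 rad = 106.7°.
Arrival is 180° from departure on the ellipse, so φ = 180° − 106.7° = 73.3°.

φ = 73.3°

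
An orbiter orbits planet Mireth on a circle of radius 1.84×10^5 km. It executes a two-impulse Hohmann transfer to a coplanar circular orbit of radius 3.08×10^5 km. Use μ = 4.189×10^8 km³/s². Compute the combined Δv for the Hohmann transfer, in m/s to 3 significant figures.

Δv = 10700 m/s

Transfer-ellipse semi-major axis a_t = (r₁ + r₂)/2 = (1.840×10^5 + 3.080×10^5)/2 = 2.460×10^5 km.
Circular speed at r₁: v₁ = √(μ/r₁) = √(4.189×10^8/1.840×10^5) = 47.714 km/s.
Transfer-orbit speed at r₁ (vis-viva equation): v_p = √[μ(2/r₁ − 1/a_t)] = 53.389 km/s.
First burn Δv₁ = |v_p − v₁| = 5.675 km/s.
Circular speed at r₂: v₂ = √(μ/r₂) = 36.879 km/s.
Transfer-orbit speed at r₂: v_a = √[μ(2/r₂ − 1/a_t)] = 31.895 km/s.
Second burn Δv₂ = |v₂ − v_a| = 4.984 km/s.
Δv = Δv₁ + Δv₂ = 5.675 + 4.984 = 10.66 km/s.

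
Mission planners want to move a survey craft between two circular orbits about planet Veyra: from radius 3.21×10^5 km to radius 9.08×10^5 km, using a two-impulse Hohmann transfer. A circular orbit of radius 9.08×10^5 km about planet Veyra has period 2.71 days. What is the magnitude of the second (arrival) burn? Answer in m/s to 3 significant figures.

Δv₂ = 6760 m/s

From Kepler's third law T² = 4π²r³/μ at r = 9.08×10^5 km, T = 2.71 days = 2.71 × 86400 s = 2.34144×10^5 s: μ = 4π²r³/T² = 5.39078×10^8 km³/s².
Transfer-ellipse semi-major axis a_t = (r₁ + r₂)/2 = (3.210×10^5 + 9.080×10^5)/2 = 6.145×10^5 km.
On the circular orbit at r = 9.080×10^5 km, v_c = √(μ/r) = 24.366 km/s.
Vis-viva on the transfer ellipse at r = 9.080×10^5 km gives v_t = √[μ(2/r − 1/a_t)] = 17.611 km/s.
Δv₂ = |v_t − v_c| = |17.611 − 24.366| = 6.755 km/s.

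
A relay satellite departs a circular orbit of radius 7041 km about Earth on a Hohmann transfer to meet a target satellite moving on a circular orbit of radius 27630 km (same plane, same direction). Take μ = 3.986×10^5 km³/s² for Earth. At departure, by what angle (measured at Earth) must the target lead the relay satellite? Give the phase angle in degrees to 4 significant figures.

The Hohmann ellipse has a_t = (r₁ + r₂)/2 = 17335.5 km.
The half-period of the transfer ellipse is t = π√(a_t³/μ) = 11357.6 s.
The target's mean motion on its circular orbit is ω₂ = √(μ/r₂³) = 1.37467×10^-4 rad/s.
Angle swept by the target during transfer: ω₂·t = 1.5613 rad = 89.46°.
Arrival is 180° from departure on the ellipse, so φ = 180° − 89.46° = 90.54°.

φ = 90.54°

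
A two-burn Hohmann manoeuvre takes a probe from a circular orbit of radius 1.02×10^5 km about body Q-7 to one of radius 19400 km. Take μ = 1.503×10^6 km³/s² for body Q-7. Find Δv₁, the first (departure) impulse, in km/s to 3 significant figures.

Transfer-ellipse semi-major axis a_t = (r₁ + r₂)/2 = (1.020×10^5 + 19400)/2 = 60700 km.
Circular speed at r = 1.020×10^5 km: v_c = √(μ/r) = 3.839 km/s.
Vis-viva on the transfer ellipse at r = 1.020×10^5 km gives v_t = √[μ(2/r − 1/a_t)] = 2.170 km/s.
Δv₁ = |v_t − v_c| = |2.170 − 3.839| = 1.669 km/s.

Δv₁ = 1.67 km/s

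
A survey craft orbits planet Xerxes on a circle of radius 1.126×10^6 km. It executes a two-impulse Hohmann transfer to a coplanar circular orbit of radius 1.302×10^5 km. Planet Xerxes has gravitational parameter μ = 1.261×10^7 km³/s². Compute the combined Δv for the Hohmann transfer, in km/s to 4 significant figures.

Semi-major axis of the transfer orbit: a_t = (1.126×10^6 + 1.302×10^5)/2 = 6.281×10^5 km.
Circular speed at r₁: v₁ = √(μ/r₁) = √(1.261×10^7/1.126×10^6) = 3.3465 km/s.
On the transfer ellipse at r₁, v² = μ(2/r − 1/a) gives v_a = √[μ(2/r₁ − 1/a_t)] = 1.5236 km/s.
First burn Δv₁ = |v_a − v₁| = 1.823 km/s.
Circular speed at r₂: v₂ = √(μ/r₂) = 9.84129 km/s.
Transfer-orbit speed at r₂: v_p = √[μ(2/r₂ − 1/a_t)] = 13.1767 km/s.
Second burn Δv₂ = |v₂ − v_p| = 3.335 km/s.
Total Δv = Δv₁ + Δv₂ = 5.158 km/s.

Δv = 5.158 km/s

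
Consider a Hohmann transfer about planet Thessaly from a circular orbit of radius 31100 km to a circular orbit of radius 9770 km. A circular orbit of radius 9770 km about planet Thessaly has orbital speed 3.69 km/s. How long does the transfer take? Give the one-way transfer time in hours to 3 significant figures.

From the circular-orbit relation v² = μ/r at r = 9770 km: μ = v²r = (3.69)² × 9770 = 1.33029×10^5 km³/s².
The Hohmann ellipse has a_t = (r₁ + r₂)/2 = 20435 km.
By Kepler's third law the transfer-orbit period is T = 2π√(a_t³/μ), so t = T/2 = 25160 s.
Converting: 25160 s ÷ 3600 s/hour = 6.99 hours.

t = 6.99 hours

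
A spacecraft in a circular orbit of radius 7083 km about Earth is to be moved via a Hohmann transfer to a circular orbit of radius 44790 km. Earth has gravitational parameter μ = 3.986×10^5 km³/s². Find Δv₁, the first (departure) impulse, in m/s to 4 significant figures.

Δv₁ = 2356 m/s

The Hohmann ellipse has a_t = (r₁ + r₂)/2 = 25936.5 km.
Circular speed at r = 7083 km: v_c = √(μ/r) = 7.502 km/s.
Transfer-orbit speed at the same r (vis-viva, a = a_t): v_t = √[μ(2/r − 1/a_t)] = 9.858 km/s.
Δv₁ = |v_t − v_c| = |9.858 − 7.502| = 2.356 km/s.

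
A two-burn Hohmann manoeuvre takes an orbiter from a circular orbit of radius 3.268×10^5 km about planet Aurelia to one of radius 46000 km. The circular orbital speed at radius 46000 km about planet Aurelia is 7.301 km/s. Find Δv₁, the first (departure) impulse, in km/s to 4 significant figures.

From the circular-orbit relation v² = μ/r at r = 46000 km: μ = v²r = (7.301)² × 46000 = 2.45201×10^6 km³/s².
The Hohmann ellipse has a_t = (r₁ + r₂)/2 = 1.864×10^5 km.
On the circular orbit at r = 3.268×10^5 km, v_c = √(μ/r) = 2.739 km/s.
Vis-viva on the transfer ellipse at r = 3.268×10^5 km gives v_t = √[μ(2/r − 1/a_t)] = 1.361 km/s.
Δv₁ = |v_t − v_c| = |1.361 − 2.739| = 1.378 km/s.

Δv₁ = 1.378 km/s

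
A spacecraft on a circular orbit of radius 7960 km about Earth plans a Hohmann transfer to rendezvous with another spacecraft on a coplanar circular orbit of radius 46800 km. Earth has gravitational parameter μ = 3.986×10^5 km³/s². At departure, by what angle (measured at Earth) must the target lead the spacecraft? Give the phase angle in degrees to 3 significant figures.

φ = 99.5°

The Hohmann ellipse has a_t = (r₁ + r₂)/2 = 27380 km.
The half-period of the transfer ellipse is t = π√(a_t³/μ) = 22544 s.
Target angular speed ω₂ = √(μ/r₂³) = 6.2359×10^-5 rad/s.
Angle swept by the target during transfer: ω₂·t = 1.40582 rad = 80.548°.
The spacecraft traverses 180° on the transfer ellipse, so the target must lead by 180° − 80.548° = 99.5°.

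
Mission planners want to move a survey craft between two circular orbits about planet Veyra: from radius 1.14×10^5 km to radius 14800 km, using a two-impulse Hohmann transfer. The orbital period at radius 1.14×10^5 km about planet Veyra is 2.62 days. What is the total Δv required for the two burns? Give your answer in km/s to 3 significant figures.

From Kepler's third law T² = 4π²r³/μ at r = 1.14×10^5 km, T = 2.62 days = 2.62 × 86400 s = 2.26368×10^5 s: μ = 4π²r³/T² = 1.14142×10^6 km³/s².
The Hohmann ellipse has a_t = (r₁ + r₂)/2 = 64400 km.
Circular speed at r₁: v₁ = √(μ/r₁) = √(1.14142×10^6/1.140×10^5) = 3.1642 km/s.
Transfer-orbit speed at r₁ (vis-viva): v_a = √[μ(2/r₁ − 1/a_t)] = 1.5169 km/s.
First burn Δv₁ = |v_a − v₁| = 1.6473 km/s.
At r₂, v₂ = √(μ/r₂) = 8.781956 km/s.
Transfer-orbit speed at r₂: v_p = √[μ(2/r₂ − 1/a_t)] = 11.68425 km/s.
Second burn Δv₂ = |v₂ − v_p| = 2.9023 km/s.
Δv = Δv₁ + Δv₂ = 1.6473 + 2.9023 = 4.550 km/s.

Δv = 4.55 km/s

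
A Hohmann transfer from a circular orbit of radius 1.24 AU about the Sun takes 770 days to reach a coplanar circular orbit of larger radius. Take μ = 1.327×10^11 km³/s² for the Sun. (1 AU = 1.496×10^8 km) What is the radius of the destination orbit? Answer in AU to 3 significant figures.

In km: r₁ = 1.24 × 1.496×10^8 = 1.85504×10^8 km.
Transfer time t = 770 days = 6.6528×10^7 s, and t = π√(a_t³/μ).
So a_t = (μ t²/π²)^(1/3) = (1.327×10^11 × (6.6528×10^7)² / π²)^(1/3) = 3.9042×10^8 km.
Since a_t = (r₁ + r₂)/2, r₂ = 2a_t − r₁ = 2×3.9042×10^8 − 1.85504×10^8 = 5.95336×10^8 km.
In AU: r₂ = 5.95336×10^8 / 1.496×10^8 = 3.98 AU.

r₂ = 3.98 AU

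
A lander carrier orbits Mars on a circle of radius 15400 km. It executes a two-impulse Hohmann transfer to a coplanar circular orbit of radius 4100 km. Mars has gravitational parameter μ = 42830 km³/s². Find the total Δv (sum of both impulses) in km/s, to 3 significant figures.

The Hohmann ellipse has a_t = (r₁ + r₂)/2 = 9750 km.
At r₁ the circular-orbit speed is v₁ = √(μ/r₁) = 1.66768 km/s.
On the transfer ellipse at r₁, v² = μ(2/r − 1/a) gives v_a = √[μ(2/r₁ − 1/a_t)] = 1.08144 km/s.
First burn Δv₁ = |v_a − v₁| = 0.5862 km/s.
At r₂, v₂ = √(μ/r₂) = 3.2321 km/s.
Transfer-orbit speed at r₂: v_p = √[μ(2/r₂ − 1/a_t)] = 4.0620 km/s.
Second burn Δv₂ = |v₂ − v_p| = 0.8299 km/s.
Δv = Δv₁ + Δv₂ = 0.5862 + 0.8299 = 1.416 km/s.

Δv = 1.42 km/s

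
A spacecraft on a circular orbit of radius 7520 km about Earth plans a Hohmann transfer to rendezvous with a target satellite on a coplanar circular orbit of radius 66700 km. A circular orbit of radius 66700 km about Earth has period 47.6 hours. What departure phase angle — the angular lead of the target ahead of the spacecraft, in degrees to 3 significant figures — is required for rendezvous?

From Kepler's third law T² = 4π²r³/μ at r = 66700 km, T = 47.6 hours = 47.6 × 3600 s = 1.7136×10^5 s: μ = 4π²r³/T² = 3.98950×10^5 km³/s².
The Hohmann ellipse has a_t = (r₁ + r₂)/2 = 37110 km.
The half-period of the transfer ellipse is t = π√(a_t³/μ) = 35557 s.
Target angular speed ω₂ = √(μ/r₂³) = 3.6667×10^-5 rad/s.
Angle swept by the target during transfer: ω₂·t = 1.3038 rad = 74.70°.
Arrival is 180° from departure on the ellipse, so φ = 180° − 74.70° = 105°.

φ = 105°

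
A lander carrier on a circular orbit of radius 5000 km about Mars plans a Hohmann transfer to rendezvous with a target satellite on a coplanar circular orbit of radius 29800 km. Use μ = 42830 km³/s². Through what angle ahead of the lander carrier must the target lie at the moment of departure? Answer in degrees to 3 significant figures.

φ = 99.7°

Semi-major axis of the transfer orbit: a_t = (5000 + 29800)/2 = 17400 km.
The half-period of the transfer ellipse is t = π√(a_t³/μ) = 34842 s.
Target angular speed ω₂ = √(μ/r₂³) = 4.0230×10^-5 rad/s.
Angle swept by the target during transfer: ω₂·t = 1.4017 rad = 80.31°.
Arrival is 180° from departure on the ellipse, so φ = 180° − 80.31° = 99.7°.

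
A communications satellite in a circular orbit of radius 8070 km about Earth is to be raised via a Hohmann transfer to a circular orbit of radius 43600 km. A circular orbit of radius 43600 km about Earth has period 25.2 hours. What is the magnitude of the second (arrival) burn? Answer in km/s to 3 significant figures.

Δv₂ = 1.33 km/s

From Kepler's third law T² = 4π²r³/μ at r = 43600 km, T = 25.2 hours = 25.2 × 3600 s = 90720 s: μ = 4π²r³/T² = 3.97570×10^5 km³/s².
Semi-major axis of the transfer orbit: a_t = (8070 + 43600)/2 = 25835 km.
On the circular orbit at r = 43600 km, v_c = √(μ/r) = 3.020 km/s.
Vis-viva on the transfer ellipse at r = 43600 km gives v_t = √[μ(2/r − 1/a_t)] = 1.688 km/s.
Δv₂ = |v_t − v_c| = |1.688 − 3.020| = 1.332 km/s.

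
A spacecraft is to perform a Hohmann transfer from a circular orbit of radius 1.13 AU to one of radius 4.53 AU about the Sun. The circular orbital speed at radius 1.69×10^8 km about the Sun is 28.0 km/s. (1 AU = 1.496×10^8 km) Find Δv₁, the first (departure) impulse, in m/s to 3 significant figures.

Δv₁ = 7420 m/s

From the circular-orbit relation v² = μ/r at r = 1.69×10^8 km: μ = v²r = (28.0)² × 1.69×10^8 = 1.32496×10^11 km³/s².
In km: r₁ = 1.13 × 1.496×10^8 = 1.69048×10^8 km; r₂ = 4.53 × 1.496×10^8 = 6.77688×10^8 km.
Semi-major axis of the transfer orbit: a_t = (1.69048×10^8 + 6.77688×10^8)/2 = 4.23368×10^8 km.
Circular speed at r = 1.69048×10^8 km: v_c = √(μ/r) = 27.996 km/s.
Transfer-orbit speed at the same r (vis-viva, a = a_t): v_t = √[μ(2/r − 1/a_t)] = 35.420 km/s.
Δv₁ = |v_t − v_c| = |35.420 − 27.996| = 7.424 km/s.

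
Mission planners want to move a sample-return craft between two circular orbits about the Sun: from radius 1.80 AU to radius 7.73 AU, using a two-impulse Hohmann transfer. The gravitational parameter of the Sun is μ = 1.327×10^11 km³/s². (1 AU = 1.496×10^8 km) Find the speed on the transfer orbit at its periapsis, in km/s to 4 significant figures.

v = 28.27 km/s

In km: r₁ = 1.80 × 1.496×10^8 = 2.6928×10^8 km; r₂ = 7.73 × 1.496×10^8 = 1.156408×10^9 km.
The Hohmann ellipse has a_t = (r₁ + r₂)/2 = 7.12844×10^8 km.
The periapsis of the transfer ellipse is at r = 2.6928×10^8 km.
Vis-viva: v = √[μ(2/r − 1/a_t)] = √[1.327×10^11 × (2/2.6928×10^8 − 1/7.12844×10^8)] = 28.27 km/s.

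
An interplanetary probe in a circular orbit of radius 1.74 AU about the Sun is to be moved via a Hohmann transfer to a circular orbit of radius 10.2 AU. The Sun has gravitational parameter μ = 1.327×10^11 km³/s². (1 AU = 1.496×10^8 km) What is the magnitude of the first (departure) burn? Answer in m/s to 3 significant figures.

In km: r₁ = 1.74 × 1.496×10^8 = 2.60304×10^8 km; r₂ = 10.2 × 1.496×10^8 = 1.52592×10^9 km.
Semi-major axis of the transfer orbit: a_t = (2.60304×10^8 + 1.52592×10^9)/2 = 8.93112×10^8 km.
On the circular orbit at r = 2.60304×10^8 km, v_c = √(μ/r) = 22.5785 km/s.
Transfer-orbit speed at the same r (vis-viva, a = a_t): v_t = √[μ(2/r − 1/a_t)] = 29.5126 km/s.
Δv₁ = |v_t − v_c| = |29.5126 − 22.5785| = 6.934 km/s.

Δv₁ = 6930 m/s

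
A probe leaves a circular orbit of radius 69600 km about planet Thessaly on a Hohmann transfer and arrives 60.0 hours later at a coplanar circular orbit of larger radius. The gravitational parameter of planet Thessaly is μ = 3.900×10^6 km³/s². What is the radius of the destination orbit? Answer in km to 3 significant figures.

Transfer time t = 60.0 hours = 2.160×10^5 s, and t = π√(a_t³/μ).
So a_t = (μ t²/π²)^(1/3) = (3.900×10^6 × (2.160×10^5)² / π²)^(1/3) = 2.6417×10^5 km.
Since a_t = (r₁ + r₂)/2, r₂ = 2a_t − r₁ = 2×2.6417×10^5 − 69600 = 4.5874×10^5 km.

r₂ = 4.59×10^5 km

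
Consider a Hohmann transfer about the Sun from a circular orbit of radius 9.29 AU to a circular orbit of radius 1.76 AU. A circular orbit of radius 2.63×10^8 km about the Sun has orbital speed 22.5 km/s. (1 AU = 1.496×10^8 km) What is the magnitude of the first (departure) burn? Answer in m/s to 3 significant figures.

Δv₁ = 4260 m/s

From the circular-orbit relation v² = μ/r at r = 2.63×10^8 km: μ = v²r = (22.5)² × 2.63×10^8 = 1.33144×10^11 km³/s².
In km: r₁ = 9.29 × 1.496×10^8 = 1.389784×10^9 km; r₂ = 1.76 × 1.496×10^8 = 2.63296×10^8 km.
Semi-major axis of the transfer orbit: a_t = (1.389784×10^9 + 2.63296×10^8)/2 = 8.2654×10^8 km.
On the circular orbit at r = 1.389784×10^9 km, v_c = √(μ/r) = 9.788 km/s.
Transfer-orbit speed at the same r (vis-viva, a = a_t): v_t = √[μ(2/r − 1/a_t)] = 5.524 km/s.
Δv₁ = |v_t − v_c| = |5.524 − 9.788| = 4.264 km/s.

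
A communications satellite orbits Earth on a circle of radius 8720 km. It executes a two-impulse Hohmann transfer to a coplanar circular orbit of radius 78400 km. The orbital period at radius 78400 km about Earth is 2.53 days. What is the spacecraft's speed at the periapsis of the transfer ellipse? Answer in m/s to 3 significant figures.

From Kepler's third law T² = 4π²r³/μ at r = 78400 km, T = 2.53 days = 2.53 × 86400 s = 2.18592×10^5 s: μ = 4π²r³/T² = 3.98143×10^5 km³/s².
Transfer-ellipse semi-major axis a_t = (r₁ + r₂)/2 = (8720 + 78400)/2 = 43560 km.
The periapsis of the transfer ellipse is at r = 8720 km.
Vis-viva: v = √[μ(2/r − 1/a_t)] = √[3.98143×10^5 × (2/8720 − 1/43560)] = 9.065 km/s.

v = 9070 m/s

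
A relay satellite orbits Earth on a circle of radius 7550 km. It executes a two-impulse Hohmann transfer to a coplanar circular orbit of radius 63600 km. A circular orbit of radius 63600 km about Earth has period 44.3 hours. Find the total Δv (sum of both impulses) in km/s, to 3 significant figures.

Δv = 3.80 km/s

From Kepler's third law T² = 4π²r³/μ at r = 63600 km, T = 44.3 hours = 44.3 × 3600 s = 1.5948×10^5 s: μ = 4π²r³/T² = 3.99318×10^5 km³/s².
Semi-major axis of the transfer orbit: a_t = (7550 + 63600)/2 = 35575 km.
At r₁ the circular-orbit speed is v₁ = √(μ/r₁) = 7.2725 km/s.
On the transfer ellipse at r₁, v² = μ(2/r − 1/a) gives v_p = √[μ(2/r₁ − 1/a_t)] = 9.7239 km/s.
First burn Δv₁ = |v_p − v₁| = 2.4514 km/s.
At r₂, v₂ = √(μ/r₂) = 2.5057 km/s.
Transfer-orbit speed at r₂: v_a = √[μ(2/r₂ − 1/a_t)] = 1.1543 km/s.
Second burn Δv₂ = |v₂ − v_a| = 1.3514 km/s.
Δv = Δv₁ + Δv₂ = 2.4514 + 1.3514 = 3.803 km/s.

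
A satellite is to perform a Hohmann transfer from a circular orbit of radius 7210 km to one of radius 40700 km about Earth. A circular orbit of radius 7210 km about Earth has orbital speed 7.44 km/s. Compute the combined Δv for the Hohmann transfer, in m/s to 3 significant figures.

From the circular-orbit relation v² = μ/r at r = 7210 km: μ = v²r = (7.44)² × 7210 = 3.99099×10^5 km³/s².
Semi-major axis of the transfer orbit: a_t = (7210 + 40700)/2 = 23955 km.
Circular speed at r₁: v₁ = √(μ/r₁) = √(3.99099×10^5/7210) = 7.440 km/s.
On the transfer ellipse at r₁, v² = μ(2/r − 1/a) gives v_p = √[μ(2/r₁ − 1/a_t)] = 9.698 km/s.
First burn Δv₁ = |v_p − v₁| = 2.258 km/s.
At r₂, v₂ = √(μ/r₂) = 3.131 km/s.
Transfer-orbit speed at r₂: v_a = √[μ(2/r₂ − 1/a_t)] = 1.718 km/s.
Second burn Δv₂ = |v₂ − v_a| = 1.413 km/s.
Total Δv = Δv₁ + Δv₂ = 3.671 km/s.

Δv = 3670 m/s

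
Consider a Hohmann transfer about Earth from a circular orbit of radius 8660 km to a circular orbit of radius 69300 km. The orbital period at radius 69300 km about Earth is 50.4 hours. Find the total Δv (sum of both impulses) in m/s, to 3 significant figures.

Δv = 3530 m/s

From Kepler's third law T² = 4π²r³/μ at r = 69300 km, T = 50.4 hours = 50.4 × 3600 s = 1.8144×10^5 s: μ = 4π²r³/T² = 3.99111×10^5 km³/s².
Semi-major axis of the transfer orbit: a_t = (8660 + 69300)/2 = 38980 km.
Circular speed at r₁: v₁ = √(μ/r₁) = √(3.99111×10^5/8660) = 6.789 km/s.
Transfer-orbit speed at r₁ (v² = μ(2/r − 1/a)): v_p = √[μ(2/r₁ − 1/a_t)] = 9.052 km/s.
First burn Δv₁ = |v_p − v₁| = 2.263 km/s.
At r₂, v₂ = √(μ/r₂) = 2.400 km/s.
Transfer-orbit speed at r₂: v_a = √[μ(2/r₂ − 1/a_t)] = 1.131 km/s.
Second burn Δv₂ = |v₂ − v_a| = 1.269 km/s.
Total Δv = Δv₁ + Δv₂ = 3.532 km/s.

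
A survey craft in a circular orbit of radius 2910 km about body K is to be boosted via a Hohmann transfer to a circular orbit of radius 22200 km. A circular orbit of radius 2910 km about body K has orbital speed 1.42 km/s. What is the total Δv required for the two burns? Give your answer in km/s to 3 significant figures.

From the circular-orbit relation v² = μ/r at r = 2910 km: μ = v²r = (1.42)² × 2910 = 5867.72 km³/s².
Semi-major axis of the transfer orbit: a_t = (2910 + 22200)/2 = 12555 km.
At r₁ the circular-orbit speed is v₁ = √(μ/r₁) = 1.4200 km/s.
Transfer-orbit speed at r₁ (v² = μ(2/r − 1/a)): v_p = √[μ(2/r₁ − 1/a_t)] = 1.8882 km/s.
First burn Δv₁ = |v_p − v₁| = 0.4682 km/s.
At r₂, v₂ = √(μ/r₂) = 0.5141 km/s.
Transfer-orbit speed at r₂: v_a = √[μ(2/r₂ − 1/a_t)] = 0.2475 km/s.
Second burn Δv₂ = |v₂ − v_a| = 0.2666 km/s.
Total Δv = Δv₁ + Δv₂ = 0.7348 km/s.

Δv = 0.735 km/s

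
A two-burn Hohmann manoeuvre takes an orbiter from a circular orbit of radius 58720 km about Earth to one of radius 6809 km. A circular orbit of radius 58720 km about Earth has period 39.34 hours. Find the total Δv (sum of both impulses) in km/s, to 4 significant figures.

Δv = 4.009 km/s

From Kepler's third law T² = 4π²r³/μ at r = 58720 km, T = 39.34 hours = 39.34 × 3600 s = 1.41624×10^5 s: μ = 4π²r³/T² = 3.98515×10^5 km³/s².
Transfer-ellipse semi-major axis a_t = (r₁ + r₂)/2 = (58720 + 6809)/2 = 32764.5 km.
Circular speed at r₁: v₁ = √(μ/r₁) = √(3.98515×10^5/58720) = 2.60513 km/s.
Transfer-orbit speed at r₁ (v² = μ(2/r − 1/a)): v_a = √[μ(2/r₁ − 1/a_t)] = 1.18760 km/s.
First burn Δv₁ = |v_a − v₁| = 1.418 km/s.
At r₂, v₂ = √(μ/r₂) = 7.65033 km/s.
Transfer-orbit speed at r₂: v_p = √[μ(2/r₂ − 1/a_t)] = 10.2417 km/s.
Second burn Δv₂ = |v₂ − v_p| = 2.591 km/s.
Δv = Δv₁ + Δv₂ = 1.418 + 2.591 = 4.009 km/s.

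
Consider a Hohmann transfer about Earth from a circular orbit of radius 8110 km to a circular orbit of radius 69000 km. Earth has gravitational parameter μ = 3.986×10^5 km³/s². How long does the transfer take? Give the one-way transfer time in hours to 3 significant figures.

t = 10.5 hours

The Hohmann ellipse has a_t = (r₁ + r₂)/2 = 38555 km.
Half the transfer-orbit period gives t = π√(a_t³/μ) = 37670 s.
Converting: 37670 s ÷ 3600 s/hour = 10.5 hours.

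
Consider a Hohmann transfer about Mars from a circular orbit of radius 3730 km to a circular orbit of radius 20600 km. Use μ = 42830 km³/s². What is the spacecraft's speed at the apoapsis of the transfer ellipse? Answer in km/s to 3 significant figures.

v = 0.798 km/s

Transfer-ellipse semi-major axis a_t = (r₁ + r₂)/2 = (3730 + 20600)/2 = 12165 km.
At apoapsis, r = 20600 km.
Applying v² = μ(2/r − 1/a_t): v = 0.7984 km/s.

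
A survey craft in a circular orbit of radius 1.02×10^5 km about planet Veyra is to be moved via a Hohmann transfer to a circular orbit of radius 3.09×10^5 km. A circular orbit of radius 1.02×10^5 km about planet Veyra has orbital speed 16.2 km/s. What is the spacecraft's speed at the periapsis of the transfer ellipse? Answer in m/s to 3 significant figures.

From the circular-orbit relation v² = μ/r at r = 1.02×10^5 km: μ = v²r = (16.2)² × 1.02×10^5 = 2.67689×10^7 km³/s².
The Hohmann ellipse has a_t = (r₁ + r₂)/2 = 2.055×10^5 km.
The periapsis of the transfer ellipse is at r = 1.020×10^5 km.
Vis-viva: v = √[μ(2/r − 1/a_t)] = √[2.67689×10^7 × (2/1.020×10^5 − 1/2.055×10^5)] = 19.86 km/s.

v = 19900 m/s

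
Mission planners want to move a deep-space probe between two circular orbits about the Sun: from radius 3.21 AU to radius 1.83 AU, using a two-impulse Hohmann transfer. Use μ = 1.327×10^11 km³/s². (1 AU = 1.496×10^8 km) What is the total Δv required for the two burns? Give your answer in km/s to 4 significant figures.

Δv = 5.289 km/s

In km: r₁ = 3.21 × 1.496×10^8 = 4.80216×10^8 km; r₂ = 1.83 × 1.496×10^8 = 2.73768×10^8 km.
Semi-major axis of the transfer orbit: a_t = (4.80216×10^8 + 2.73768×10^8)/2 = 3.76992×10^8 km.
Circular speed at r₁: v₁ = √(μ/r₁) = √(1.327×10^11/4.80216×10^8) = 16.623 km/s.
On the transfer ellipse at r₁, vis-viva equation gives v_a = √[μ(2/r₁ − 1/a_t)] = 14.166 km/s.
First burn Δv₁ = |v_a − v₁| = 2.457 km/s.
At r₂, v₂ = √(μ/r₂) = 22.016 km/s.
Transfer-orbit speed at r₂: v_p = √[μ(2/r₂ − 1/a_t)] = 24.848 km/s.
Second burn Δv₂ = |v₂ − v_p| = 2.832 km/s.
Δv = Δv₁ + Δv₂ = 2.457 + 2.832 = 5.289 km/s.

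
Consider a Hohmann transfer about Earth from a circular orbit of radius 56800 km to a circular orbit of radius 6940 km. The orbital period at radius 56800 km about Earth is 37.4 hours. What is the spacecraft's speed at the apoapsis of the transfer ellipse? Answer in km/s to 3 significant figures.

From Kepler's third law T² = 4π²r³/μ at r = 56800 km, T = 37.4 hours = 37.4 × 3600 s = 1.3464×10^5 s: μ = 4π²r³/T² = 3.99077×10^5 km³/s².
Transfer-ellipse semi-major axis a_t = (r₁ + r₂)/2 = (56800 + 6940)/2 = 31870 km.
The apoapsis of the transfer ellipse is at r = 56800 km.
Vis-viva: v = √[μ(2/r − 1/a_t)] = √[3.99077×10^5 × (2/56800 − 1/31870)] = 1.237 km/s.

v = 1.24 km/s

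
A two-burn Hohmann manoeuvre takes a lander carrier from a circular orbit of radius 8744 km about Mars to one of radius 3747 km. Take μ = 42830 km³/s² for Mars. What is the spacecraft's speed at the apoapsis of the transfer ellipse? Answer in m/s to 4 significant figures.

v = 1714 m/s

The Hohmann ellipse has a_t = (r₁ + r₂)/2 = 6245.5 km.
The apoapsis of the transfer ellipse is at r = 8744 km.
Vis-viva: v = √[μ(2/r − 1/a_t)] = √[42830 × (2/8744 − 1/6245.5)] = 1.714 km/s.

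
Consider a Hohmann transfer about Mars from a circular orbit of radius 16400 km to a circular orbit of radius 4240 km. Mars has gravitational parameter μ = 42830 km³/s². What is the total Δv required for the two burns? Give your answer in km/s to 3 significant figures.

Δv = 1.41 km/s

The Hohmann ellipse has a_t = (r₁ + r₂)/2 = 10320 km.
Circular speed at r₁: v₁ = √(μ/r₁) = √(42830/16400) = 1.61604 km/s.
Transfer-orbit speed at r₁ (vis-viva equation): v_a = √[μ(2/r₁ − 1/a_t)] = 1.03585 km/s.
First burn Δv₁ = |v_a − v₁| = 0.58019 km/s.
Circular speed at r₂: v₂ = √(μ/r₂) = 3.1783 km/s.
Transfer-orbit speed at r₂: v_p = √[μ(2/r₂ − 1/a_t)] = 4.0066 km/s.
Second burn Δv₂ = |v₂ − v_p| = 0.82830 km/s.
Total Δv = Δv₁ + Δv₂ = 1.408 km/s.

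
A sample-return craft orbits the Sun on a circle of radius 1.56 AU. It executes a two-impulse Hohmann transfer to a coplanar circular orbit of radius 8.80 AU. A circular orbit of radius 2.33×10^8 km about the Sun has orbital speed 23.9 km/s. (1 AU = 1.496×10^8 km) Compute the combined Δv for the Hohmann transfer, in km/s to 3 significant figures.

Δv = 11.8 km/s

From the circular-orbit relation v² = μ/r at r = 2.33×10^8 km: μ = v²r = (23.9)² × 2.33×10^8 = 1.33092×10^11 km³/s².
In km: r₁ = 1.56 × 1.496×10^8 = 2.33376×10^8 km; r₂ = 8.80 × 1.496×10^8 = 1.31648×10^9 km.
The Hohmann ellipse has a_t = (r₁ + r₂)/2 = 7.74928×10^8 km.
At r₁ the circular-orbit speed is v₁ = √(μ/r₁) = 23.881 km/s.
On the transfer ellipse at r₁, vis-viva equation gives v_p = √[μ(2/r₁ − 1/a_t)] = 31.126 km/s.
First burn Δv₁ = |v_p − v₁| = 7.245 km/s.
At r₂, v₂ = √(μ/r₂) = 10.055 km/s.
Transfer-orbit speed at r₂: v_a = √[μ(2/r₂ − 1/a_t)] = 5.5178 km/s.
Second burn Δv₂ = |v₂ − v_a| = 4.537 km/s.
Total Δv = Δv₁ + Δv₂ = 11.78 km/s.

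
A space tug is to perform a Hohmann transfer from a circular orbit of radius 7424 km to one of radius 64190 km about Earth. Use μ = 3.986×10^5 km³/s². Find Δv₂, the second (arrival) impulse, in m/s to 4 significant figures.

The Hohmann ellipse has a_t = (r₁ + r₂)/2 = 35807 km.
Circular speed at r = 64190 km: v_c = √(μ/r) = 2.492 km/s.
Vis-viva on the transfer ellipse at r = 64190 km gives v_t = √[μ(2/r − 1/a_t)] = 1.135 km/s.
Δv₂ = |v_t − v_c| = |1.135 − 2.492| = 1.357 km/s.

Δv₂ = 1357 m/s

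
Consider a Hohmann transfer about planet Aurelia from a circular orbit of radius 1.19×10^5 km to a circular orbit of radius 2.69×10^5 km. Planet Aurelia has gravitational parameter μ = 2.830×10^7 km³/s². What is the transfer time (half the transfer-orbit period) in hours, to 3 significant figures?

t = 14.0 hours

The Hohmann ellipse has a_t = (r₁ + r₂)/2 = 1.940×10^5 km.
Half the transfer-orbit period gives t = π√(a_t³/μ) = 50460 s.
Converting: 50460 s ÷ 3600 s/hour = 14.0 hours.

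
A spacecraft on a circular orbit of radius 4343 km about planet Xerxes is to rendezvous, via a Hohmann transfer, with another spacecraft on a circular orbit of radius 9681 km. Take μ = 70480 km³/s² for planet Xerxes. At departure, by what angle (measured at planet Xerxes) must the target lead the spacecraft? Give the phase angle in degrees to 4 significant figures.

φ = 69.04°

The Hohmann ellipse has a_t = (r₁ + r₂)/2 = 7012 km.
Transfer time t = π√(a_t³/μ) = 6948.3 s.
Target angular speed ω₂ = √(μ/r₂³) = 2.7871×10^-4 rad/s.
Angle swept by the target during transfer: ω₂·t = 1.9366 rad = 110.96°.
Arrival is 180° from departure on the ellipse, so φ = 180° − 110.96° = 69.04°.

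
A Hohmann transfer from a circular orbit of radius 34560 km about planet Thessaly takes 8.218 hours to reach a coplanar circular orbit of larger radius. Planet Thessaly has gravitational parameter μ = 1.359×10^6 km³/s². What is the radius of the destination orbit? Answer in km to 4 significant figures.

r₂ = 64230 km

Transfer time t = 8.218 hours = 29584.8 s, and t = π√(a_t³/μ).
So a_t = (μ t²/π²)^(1/3) = (1.359×10^6 × (29584.8)² / π²)^(1/3) = 49395 km.
Since a_t = (r₁ + r₂)/2, r₂ = 2a_t − r₁ = 2×49395 − 34560 = 64230 km.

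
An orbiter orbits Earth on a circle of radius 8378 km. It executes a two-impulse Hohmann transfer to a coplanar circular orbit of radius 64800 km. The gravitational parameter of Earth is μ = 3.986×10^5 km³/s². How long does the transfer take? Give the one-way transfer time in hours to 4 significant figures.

Transfer-ellipse semi-major axis a_t = (r₁ + r₂)/2 = (8378 + 64800)/2 = 36589 km.
Transfer time t = π√(a_t³/μ) = π√((36589)³ / 3.986×10^5) = 34826 s.
Converting: 34826 s ÷ 3600 s/hour = 9.674 hours.

t = 9.674 hours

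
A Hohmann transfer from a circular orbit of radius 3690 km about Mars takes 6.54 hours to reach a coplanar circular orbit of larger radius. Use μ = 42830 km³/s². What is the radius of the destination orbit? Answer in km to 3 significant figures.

Transfer time t = 6.54 hours = 23544 s, and t = π√(a_t³/μ).
So a_t = (μ t²/π²)^(1/3) = (42830 × (23544)² / π²)^(1/3) = 13399 km.
Since a_t = (r₁ + r₂)/2, r₂ = 2a_t − r₁ = 2×13399 − 3690 = 23108 km.

r₂ = 23100 km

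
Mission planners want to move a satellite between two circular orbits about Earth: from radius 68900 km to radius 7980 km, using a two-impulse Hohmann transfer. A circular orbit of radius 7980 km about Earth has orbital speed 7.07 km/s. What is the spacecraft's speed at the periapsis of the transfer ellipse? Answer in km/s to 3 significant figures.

From the circular-orbit relation v² = μ/r at r = 7980 km: μ = v²r = (7.07)² × 7980 = 3.98880×10^5 km³/s².
The Hohmann ellipse has a_t = (r₁ + r₂)/2 = 38440 km.
The periapsis of the transfer ellipse is at r = 7980 km.
Vis-viva: v = √[μ(2/r − 1/a_t)] = √[3.98880×10^5 × (2/7980 − 1/38440)] = 9.465 km/s.

v = 9.47 km/s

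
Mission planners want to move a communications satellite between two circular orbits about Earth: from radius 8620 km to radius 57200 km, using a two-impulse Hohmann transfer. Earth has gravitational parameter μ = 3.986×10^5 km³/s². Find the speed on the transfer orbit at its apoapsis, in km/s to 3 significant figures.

Transfer-ellipse semi-major axis a_t = (r₁ + r₂)/2 = (8620 + 57200)/2 = 32910 km.
At apoapsis, r = 57200 km.
Applying v² = μ(2/r − 1/a_t): v = 1.351 km/s.

v = 1.35 km/s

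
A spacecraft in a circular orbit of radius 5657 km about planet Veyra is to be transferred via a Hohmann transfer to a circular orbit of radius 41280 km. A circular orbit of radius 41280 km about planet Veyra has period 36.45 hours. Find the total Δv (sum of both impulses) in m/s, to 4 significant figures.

From Kepler's third law T² = 4π²r³/μ at r = 41280 km, T = 36.45 hours = 36.45 × 3600 s = 1.3122×10^5 s: μ = 4π²r³/T² = 1.61279×10^5 km³/s².
Semi-major axis of the transfer orbit: a_t = (5657 + 41280)/2 = 23468.5 km.
At r₁ the circular-orbit speed is v₁ = √(μ/r₁) = 5.339 km/s.
On the transfer ellipse at r₁, vis-viva gives v_p = √[μ(2/r₁ − 1/a_t)] = 7.081 km/s.
First burn Δv₁ = |v_p − v₁| = 1.742 km/s.
At r₂, v₂ = √(μ/r₂) = 1.9766 km/s.
Transfer-orbit speed at r₂: v_a = √[μ(2/r₂ − 1/a_t)] = 0.97044 km/s.
Second burn Δv₂ = |v₂ − v_a| = 1.006 km/s.
Δv = Δv₁ + Δv₂ = 1.742 + 1.006 = 2.748 km/s.

Δv = 2748 m/s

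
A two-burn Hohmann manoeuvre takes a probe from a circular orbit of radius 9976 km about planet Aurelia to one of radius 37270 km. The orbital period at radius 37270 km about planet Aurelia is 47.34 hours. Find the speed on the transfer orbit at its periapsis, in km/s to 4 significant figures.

v = 3.336 km/s

From Kepler's third law T² = 4π²r³/μ at r = 37270 km, T = 47.34 hours = 47.34 × 3600 s = 1.70424×10^5 s: μ = 4π²r³/T² = 70368.2 km³/s².
The Hohmann ellipse has a_t = (r₁ + r₂)/2 = 23623 km.
At periapsis, r = 9976 km.
From the vis-viva equation, v = √[μ(2/r − 1/a_t)] = 3.336 km/s.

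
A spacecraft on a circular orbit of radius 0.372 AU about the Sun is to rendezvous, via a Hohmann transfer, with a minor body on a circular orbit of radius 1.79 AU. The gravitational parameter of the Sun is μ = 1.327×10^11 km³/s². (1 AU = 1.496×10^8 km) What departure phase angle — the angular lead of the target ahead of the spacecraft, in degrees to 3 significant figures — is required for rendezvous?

In km: r₁ = 0.372 × 1.496×10^8 = 5.56512×10^7 km; r₂ = 1.79 × 1.496×10^8 = 2.67784×10^8 km.
Transfer-ellipse semi-major axis a_t = (r₁ + r₂)/2 = (5.56512×10^7 + 2.67784×10^8)/2 = 1.617176×10^8 km.
Transfer time t = π√(a_t³/μ) = 1.7736×10^7 s.
Target angular speed ω₂ = √(μ/r₂³) = 8.3130×10^-8 rad/s.
Angle swept by the target during transfer: ω₂·t = 1.4744 rad = 84.48°.
Arrival is 180° from departure on the ellipse, so φ = 180° − 84.48° = 95.5°.

φ = 95.5°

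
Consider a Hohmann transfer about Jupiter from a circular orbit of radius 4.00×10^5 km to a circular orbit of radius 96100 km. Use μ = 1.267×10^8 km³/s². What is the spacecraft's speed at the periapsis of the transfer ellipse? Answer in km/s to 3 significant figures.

Transfer-ellipse semi-major axis a_t = (r₁ + r₂)/2 = (4.000×10^5 + 96100)/2 = 2.4805×10^5 km.
The periapsis of the transfer ellipse is at r = 96100 km.
From the vis-viva equation, v = √[μ(2/r − 1/a_t)] = 46.11 km/s.

v = 46.1 km/s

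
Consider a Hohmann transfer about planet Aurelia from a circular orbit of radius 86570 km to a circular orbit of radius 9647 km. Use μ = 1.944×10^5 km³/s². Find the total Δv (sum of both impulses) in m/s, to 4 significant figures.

Δv = 2360 m/s

Semi-major axis of the transfer orbit: a_t = (86570 + 9647)/2 = 48108.5 km.
Circular speed at r₁: v₁ = √(μ/r₁) = √(1.944×10^5/86570) = 1.498526 km/s.
On the transfer ellipse at r₁, v² = μ(2/r − 1/a) gives v_a = √[μ(2/r₁ − 1/a_t)] = 0.6710419 km/s.
First burn Δv₁ = |v_a − v₁| = 0.82748 km/s.
Circular speed at r₂: v₂ = √(μ/r₂) = 4.4890 km/s.
Transfer-orbit speed at r₂: v_p = √[μ(2/r₂ − 1/a_t)] = 6.0218 km/s.
Second burn Δv₂ = |v₂ − v_p| = 1.5328 km/s.
Δv = Δv₁ + Δv₂ = 0.82748 + 1.5328 = 2.360 km/s.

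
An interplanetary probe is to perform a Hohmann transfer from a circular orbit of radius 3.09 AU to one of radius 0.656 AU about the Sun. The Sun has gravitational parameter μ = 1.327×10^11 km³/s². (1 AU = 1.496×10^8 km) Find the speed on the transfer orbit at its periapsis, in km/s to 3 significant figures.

v = 47.2 km/s

In km: r₁ = 3.09 × 1.496×10^8 = 4.62264×10^8 km; r₂ = 0.656 × 1.496×10^8 = 9.81376×10^7 km.
Semi-major axis of the transfer orbit: a_t = (4.62264×10^8 + 9.81376×10^7)/2 = 2.802008×10^8 km.
The periapsis of the transfer ellipse is at r = 9.81376×10^7 km.
Applying v² = μ(2/r − 1/a_t): v = 47.23 km/s.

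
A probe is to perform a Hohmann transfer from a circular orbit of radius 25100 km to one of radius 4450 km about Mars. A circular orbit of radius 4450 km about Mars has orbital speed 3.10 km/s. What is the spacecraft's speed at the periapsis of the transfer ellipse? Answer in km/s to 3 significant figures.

From the circular-orbit relation v² = μ/r at r = 4450 km: μ = v²r = (3.10)² × 4450 = 42764.5 km³/s².
Transfer-ellipse semi-major axis a_t = (r₁ + r₂)/2 = (25100 + 4450)/2 = 14775 km.
The periapsis of the transfer ellipse is at r = 4450 km.
Vis-viva: v = √[μ(2/r − 1/a_t)] = √[42764.5 × (2/4450 − 1/14775)] = 4.040 km/s.

v = 4.04 km/s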